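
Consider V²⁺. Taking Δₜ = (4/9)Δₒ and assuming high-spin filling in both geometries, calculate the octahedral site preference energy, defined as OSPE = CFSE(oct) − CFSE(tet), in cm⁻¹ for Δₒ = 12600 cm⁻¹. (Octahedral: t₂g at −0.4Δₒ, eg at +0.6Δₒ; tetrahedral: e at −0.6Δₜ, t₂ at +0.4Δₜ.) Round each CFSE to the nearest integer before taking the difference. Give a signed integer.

V sits in group 5; removing 2 electrons leaves V²⁺ with 5 − 2 = 3 d electrons.
Octahedral high-spin t₂g³ eg⁰: CFSE = -1.2 × 12600 = -15120 cm⁻¹.
In a tetrahedral site the filling is e² t₂¹: CFSE(tet) = -0.8Δₜ = -0.8 × (4/9)(12600) = -4480 cm⁻¹.
OSPE = -15120 − (-4480) = -10640 cm⁻¹.

-10640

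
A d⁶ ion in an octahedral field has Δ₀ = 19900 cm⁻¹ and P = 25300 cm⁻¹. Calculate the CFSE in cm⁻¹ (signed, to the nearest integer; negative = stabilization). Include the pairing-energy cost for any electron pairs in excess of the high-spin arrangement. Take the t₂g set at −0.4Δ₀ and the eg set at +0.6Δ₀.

-7960

Δ₀ < P, so pairing is avoided: the ground state is high-spin.
Configuration: t₂g⁴ eg².
Orbital CFSE = -0.4Δ₀ = -0.4 × 19900 = -7960 cm⁻¹.
High-spin has no excess pairs, so no pairing correction applies.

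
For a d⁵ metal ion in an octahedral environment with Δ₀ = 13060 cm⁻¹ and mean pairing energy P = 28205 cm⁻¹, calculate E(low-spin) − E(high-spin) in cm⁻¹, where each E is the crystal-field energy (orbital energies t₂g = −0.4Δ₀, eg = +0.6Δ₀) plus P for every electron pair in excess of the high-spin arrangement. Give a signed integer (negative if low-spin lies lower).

High-spin: t₂g³ eg², CFSE = 0.0Δ₀ = 0 cm⁻¹.
For low-spin the configuration is t₂g⁵ eg⁰: orbital energy -2.0 × 13060 = -26120 cm⁻¹, and 2 additional pairs relative to high-spin add 56410 cm⁻¹, giving 30290 cm⁻¹.
Thus E(LS) − E(HS) = 30290 cm⁻¹.

30290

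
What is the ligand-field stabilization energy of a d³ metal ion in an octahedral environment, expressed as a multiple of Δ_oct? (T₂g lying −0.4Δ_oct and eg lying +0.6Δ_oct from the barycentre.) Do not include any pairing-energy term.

Configuration: t₂g³ eg⁰.
CFSE = 3(-0.4Δ_oct) + 0(0.6Δ_oct) = -1.2Δ_oct + 0.0Δ_oct = -1.2Δ_oct.

-1.2 Δ_oct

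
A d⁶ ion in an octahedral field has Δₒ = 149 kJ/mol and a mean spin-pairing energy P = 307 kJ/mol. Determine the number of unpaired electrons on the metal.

4

With Δₒ < P the complex is high-spin.
Configuration: t₂g⁴ eg².
Unpaired electrons: 4.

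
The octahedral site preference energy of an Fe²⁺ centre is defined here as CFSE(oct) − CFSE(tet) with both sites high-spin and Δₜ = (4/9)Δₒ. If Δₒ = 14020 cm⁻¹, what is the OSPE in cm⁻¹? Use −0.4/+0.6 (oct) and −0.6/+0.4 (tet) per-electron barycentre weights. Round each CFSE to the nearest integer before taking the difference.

Fe²⁺: group 8, so d-count = 8 − 2 = 6.
Octahedral (high-spin): t₂g⁴ eg², CFSE = 4(−0.4) + 2(+0.6) = -0.4Δₒ = -0.4 × 14020 = -5608 cm⁻¹.
Tetrahedral e³ t₂³ gives -0.6Δₜ = -0.6 × (4/9) × 14020 = -3739 cm⁻¹.
OSPE = CFSE(oct) − CFSE(tet) = -5608 − (-3739) = -1869 cm⁻¹.

-1869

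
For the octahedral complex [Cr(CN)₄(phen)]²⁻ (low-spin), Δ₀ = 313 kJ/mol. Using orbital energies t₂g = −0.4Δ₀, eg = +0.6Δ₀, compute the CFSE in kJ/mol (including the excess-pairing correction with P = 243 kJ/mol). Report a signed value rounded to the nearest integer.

Ligand charges: 4×(-1) from CN⁻ and 1×(+0) from phen sum to -4; with overall charge -2, Cr is +2.
Cr is in group 6, so Cr²⁺ is d⁴ (6 − 2 = 4).
Configuration: t₂g⁴ eg⁰.
The orbital stabilization is -1.6Δ₀ = -1.6 × 313 = -501 kJ/mol.
High-spin d⁴ would be t₂g³ eg¹ with 0 pairs; low-spin has 1, so 1 excess pair costs +1P = +243 kJ/mol.
Net CFSE = -501 + 243 = -258 kJ/mol.

-258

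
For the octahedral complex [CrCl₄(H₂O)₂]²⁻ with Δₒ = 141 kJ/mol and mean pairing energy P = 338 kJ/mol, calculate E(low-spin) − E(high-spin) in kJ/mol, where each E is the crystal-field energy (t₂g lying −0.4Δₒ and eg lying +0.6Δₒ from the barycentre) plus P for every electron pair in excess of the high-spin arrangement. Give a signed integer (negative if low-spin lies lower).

197

Ligand charges: 4×(-1) from Cl⁻ and 2×(+0) from H₂O sum to -4; with overall charge -2, Cr is +2.
Cr sits in group 6; removing 2 electrons leaves Cr²⁺ with 6 − 2 = 4 d electrons.
High-spin d⁴ fills as t₂g³ eg¹ with CFSE 3(−0.4) + 1(+0.6) = -0.6Δₒ = -85 kJ/mol.
Low-spin: t₂g⁴ eg⁰, orbital CFSE = -1.6Δₒ = -226 kJ/mol; plus 1 excess pair × P = +338 kJ/mol; total 112 kJ/mol.
The difference is 112 − (-85) = 197 kJ/mol, so high-spin lies lower.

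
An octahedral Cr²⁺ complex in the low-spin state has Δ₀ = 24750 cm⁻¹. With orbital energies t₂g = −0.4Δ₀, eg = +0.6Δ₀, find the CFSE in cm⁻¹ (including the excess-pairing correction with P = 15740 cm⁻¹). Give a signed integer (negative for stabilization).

Cr²⁺: group 6, so d-count = 6 − 2 = 4.
Electron filling gives t₂g⁴ eg⁰.
Orbital CFSE = 4(-0.4) + 0(0.6) = -1.6Δ₀ = -1.6 × 24750 = -39600 cm⁻¹.
Relative to high-spin t₂g³ eg¹ (0 paired), the low-spin configuration has 1 additional pair, contributing +1 × 15740 = +15740 cm⁻¹.
Combining: -39600 + 15740 = -23860 cm⁻¹.

-23860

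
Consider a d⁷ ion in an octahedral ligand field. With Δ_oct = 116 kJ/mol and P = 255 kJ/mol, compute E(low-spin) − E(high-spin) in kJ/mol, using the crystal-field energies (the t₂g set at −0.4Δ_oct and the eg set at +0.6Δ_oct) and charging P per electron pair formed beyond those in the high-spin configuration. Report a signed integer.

High-spin: t₂g⁵ eg², CFSE = -0.8Δ_oct = -93 kJ/mol.
Low-spin: t₂g⁶ eg¹, orbital CFSE = -1.8Δ_oct = -209 kJ/mol; plus 1 excess pair × P = +255 kJ/mol; total 46 kJ/mol.
E(LS) − E(HS) = 46 − (-93) = 139 kJ/mol.

139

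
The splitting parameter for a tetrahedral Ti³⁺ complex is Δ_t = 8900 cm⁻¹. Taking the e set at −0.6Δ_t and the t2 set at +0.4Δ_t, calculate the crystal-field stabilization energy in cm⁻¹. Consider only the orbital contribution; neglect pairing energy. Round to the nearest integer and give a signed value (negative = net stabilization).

Group 4 minus oxidation state +3 gives a d¹ configuration for Ti³⁺.
Tetrahedral splitting is small, so the complex is high-spin.
The d¹ electrons fill as e^1 t2^0.
Orbital CFSE = 1(-0.6) + 0(0.4) = -0.6Δ_t = -0.6 × 8900 = -5340 cm⁻¹.

-5340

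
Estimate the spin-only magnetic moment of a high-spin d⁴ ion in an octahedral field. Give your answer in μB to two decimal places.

Configuration: t₂g³ eg¹ → 4 unpaired electrons.
μ(spin-only) = √[4(4+2)] = √24 ≈ 4.90 μB.

4.90 μB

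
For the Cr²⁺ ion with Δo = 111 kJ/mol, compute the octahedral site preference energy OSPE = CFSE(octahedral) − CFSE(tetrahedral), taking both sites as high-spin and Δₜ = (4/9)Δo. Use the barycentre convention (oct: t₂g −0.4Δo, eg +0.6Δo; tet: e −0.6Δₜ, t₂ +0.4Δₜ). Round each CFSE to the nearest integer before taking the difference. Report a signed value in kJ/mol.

-47

Cr sits in group 6; removing 2 electrons leaves Cr²⁺ with 6 − 2 = 4 d electrons.
In an octahedral site d⁴ (HS) is t₂g³ eg¹, giving CFSE(oct) = -0.6Δo = -67 kJ/mol.
Tetrahedral: e² t₂², CFSE = 2(−0.6) + 2(+0.4) = -0.4Δₜ = -0.4 × (4/9) × 111 = -20 kJ/mol.
OSPE = CFSE(oct) − CFSE(tet) = -67 − (-20) = -47 kJ/mol.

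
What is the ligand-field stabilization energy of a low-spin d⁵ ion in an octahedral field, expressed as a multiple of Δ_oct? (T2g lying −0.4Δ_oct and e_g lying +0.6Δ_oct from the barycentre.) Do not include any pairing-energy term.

-2.0 Δ_oct

Configuration: t2g^5 e_g^0.
CFSE = 5(-0.4Δ_oct) + 0(0.6Δ_oct) = -2.0Δ_oct + 0.0Δ_oct = -2.0Δ_oct.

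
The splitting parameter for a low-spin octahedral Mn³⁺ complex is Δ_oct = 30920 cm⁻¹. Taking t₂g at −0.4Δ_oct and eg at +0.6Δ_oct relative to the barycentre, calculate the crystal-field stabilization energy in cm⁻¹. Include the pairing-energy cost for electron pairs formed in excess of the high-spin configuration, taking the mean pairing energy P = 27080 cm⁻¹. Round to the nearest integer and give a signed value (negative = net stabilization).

-22392

Mn is in group 7, so Mn³⁺ is d⁴ (7 − 3 = 4).
Electron filling gives t₂g⁴ eg⁰.
CFSE(orbital) = 4×(-0.4Δ_oct) + 0×(0.6Δ_oct) = -1.6Δ_oct; with Δ_oct = 30920 cm⁻¹ that is -49472 cm⁻¹.
Relative to high-spin t₂g³ eg¹ (0 paired), the low-spin configuration has 1 additional pair, contributing +1 × 27080 = +27080 cm⁻¹.
Combining: -49472 + 27080 = -22392 cm⁻¹.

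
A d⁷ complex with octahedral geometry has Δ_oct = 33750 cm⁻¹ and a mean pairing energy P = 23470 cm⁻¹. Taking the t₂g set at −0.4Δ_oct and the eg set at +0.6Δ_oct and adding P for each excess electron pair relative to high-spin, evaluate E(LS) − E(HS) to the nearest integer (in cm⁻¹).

High-spin: t₂g⁵ eg², CFSE = -0.8Δ_oct = -27000 cm⁻¹.
Low-spin t₂g⁶ eg¹ gives -1.8Δ_oct = -60750 cm⁻¹, but forming 1 extra pair costs 1P = 23470 cm⁻¹, so E(LS) = -60750 + 23470 = -37280 cm⁻¹.
The difference is -37280 − (-27000) = -10280 cm⁻¹, so low-spin lies lower.

-10280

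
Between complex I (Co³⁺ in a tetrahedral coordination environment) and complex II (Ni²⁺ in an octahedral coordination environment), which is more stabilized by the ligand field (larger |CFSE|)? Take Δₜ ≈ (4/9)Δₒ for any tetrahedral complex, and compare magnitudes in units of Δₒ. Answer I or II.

II

I: Group 9 minus oxidation state +3 gives a d⁶ configuration for Co³⁺; With tetrahedral geometry the complex is necessarily high-spin; e³ t₂³, CFSE = -0.6Δₜ ≈ -0.27Δₒ.
II: Group 10 minus oxidation state +2 gives a d⁸ configuration for Ni²⁺; For octahedral d⁸ the high- and low-spin configurations coincide; t₂g⁶ eg², CFSE = -1.2Δₒ.
So II has the larger |CFSE|.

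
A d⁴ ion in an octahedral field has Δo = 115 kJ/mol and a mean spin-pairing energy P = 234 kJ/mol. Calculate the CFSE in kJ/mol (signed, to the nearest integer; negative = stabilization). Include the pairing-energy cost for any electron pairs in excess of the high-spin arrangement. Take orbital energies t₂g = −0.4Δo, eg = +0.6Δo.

Since Δo = 115 kJ/mol < P = 234 kJ/mol, the complex adopts the high-spin configuration.
Configuration: t₂g³ eg¹.
Orbital CFSE = -0.6Δo = -0.6 × 115 = -69 kJ/mol.
High-spin has no excess pairs, so no pairing correction applies.

-69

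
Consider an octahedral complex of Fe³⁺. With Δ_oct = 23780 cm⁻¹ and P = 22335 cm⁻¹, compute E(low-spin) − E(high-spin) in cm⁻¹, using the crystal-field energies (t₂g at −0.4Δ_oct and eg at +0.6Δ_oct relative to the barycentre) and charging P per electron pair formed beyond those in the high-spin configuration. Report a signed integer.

-2890

Fe sits in group 8; removing 3 electrons leaves Fe³⁺ with 8 − 3 = 5 d electrons.
In the high-spin limit (t₂g³ eg²) the orbital term is 0.0Δ_oct = 0 cm⁻¹, with no excess pairing.
Low-spin: t₂g⁵ eg⁰, orbital CFSE = -2.0Δ_oct = -47560 cm⁻¹; plus 2 excess pairs × P = +44670 cm⁻¹; total -2890 cm⁻¹.
Thus E(LS) − E(HS) = -2890 cm⁻¹.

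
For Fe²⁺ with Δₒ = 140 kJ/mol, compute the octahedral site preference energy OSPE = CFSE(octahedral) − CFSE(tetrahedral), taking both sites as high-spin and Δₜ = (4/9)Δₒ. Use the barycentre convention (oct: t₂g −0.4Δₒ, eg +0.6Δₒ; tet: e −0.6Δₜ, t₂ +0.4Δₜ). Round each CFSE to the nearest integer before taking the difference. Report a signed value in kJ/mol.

-19

Fe²⁺: group 8, so d-count = 8 − 2 = 6.
Octahedral high-spin t₂g⁴ eg²: CFSE = -0.4 × 140 = -56 kJ/mol.
Tetrahedral: e³ t₂³, CFSE = 3(−0.6) + 3(+0.4) = -0.6Δₜ = -0.6 × (4/9) × 140 = -37 kJ/mol.
OSPE = CFSE(oct) − CFSE(tet) = -56 − (-37) = -19 kJ/mol.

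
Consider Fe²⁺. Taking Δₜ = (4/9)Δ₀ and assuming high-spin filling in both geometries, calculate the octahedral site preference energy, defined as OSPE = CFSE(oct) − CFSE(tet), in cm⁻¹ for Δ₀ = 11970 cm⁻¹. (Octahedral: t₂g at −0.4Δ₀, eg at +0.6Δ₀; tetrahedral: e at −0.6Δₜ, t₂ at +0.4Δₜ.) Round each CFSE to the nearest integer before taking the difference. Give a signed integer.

-1596

Group 8 minus oxidation state +2 gives a d⁶ configuration for Fe²⁺.
Octahedral high-spin t₂g⁴ eg²: CFSE = -0.4 × 11970 = -4788 cm⁻¹.
Tetrahedral e³ t₂³ gives -0.6Δₜ = -0.6 × (4/9) × 11970 = -3192 cm⁻¹.
Subtracting, OSPE = -4788 − (-3192) = -1596 cm⁻¹.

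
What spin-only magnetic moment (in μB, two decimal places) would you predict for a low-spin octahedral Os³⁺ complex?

Os is in group 8, so Os³⁺ is d⁵ (8 − 3 = 5).
Configuration: t2g^5 e_g^0 → 1 unpaired electron.
μ(spin-only) = √[1(1+2)] = √3 ≈ 1.73 μB.

1.73 μB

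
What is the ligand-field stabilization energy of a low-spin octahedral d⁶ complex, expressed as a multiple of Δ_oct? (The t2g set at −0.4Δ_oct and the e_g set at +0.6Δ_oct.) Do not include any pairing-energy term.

-2.4 Δ_oct

Configuration: t2g^6 e_g^0.
CFSE = 6(-0.4Δ_oct) + 0(0.6Δ_oct) = -2.4Δ_oct + 0.0Δ_oct = -2.4Δ_oct.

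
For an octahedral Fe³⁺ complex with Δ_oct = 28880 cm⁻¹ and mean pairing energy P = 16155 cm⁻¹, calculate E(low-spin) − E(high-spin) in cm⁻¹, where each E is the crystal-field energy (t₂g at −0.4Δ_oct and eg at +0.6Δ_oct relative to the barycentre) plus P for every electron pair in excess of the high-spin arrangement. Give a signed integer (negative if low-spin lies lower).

Fe sits in group 8; removing 3 electrons leaves Fe³⁺ with 8 − 3 = 5 d electrons.
High-spin: t₂g³ eg², CFSE = 0.0Δ_oct = 0 cm⁻¹.
Low-spin t₂g⁵ eg⁰ gives -2.0Δ_oct = -57760 cm⁻¹, but forming 2 extra pairs costs 2P = 32310 cm⁻¹, so E(LS) = -57760 + 32310 = -25450 cm⁻¹.
Thus E(LS) − E(HS) = -25450 cm⁻¹.

-25450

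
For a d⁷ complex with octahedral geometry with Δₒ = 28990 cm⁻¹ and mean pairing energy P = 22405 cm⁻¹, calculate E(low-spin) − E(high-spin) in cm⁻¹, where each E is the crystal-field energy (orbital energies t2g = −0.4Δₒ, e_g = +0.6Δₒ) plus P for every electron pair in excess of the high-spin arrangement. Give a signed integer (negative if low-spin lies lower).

In the high-spin limit (t2g^5 e_g^2) the orbital term is -0.8Δₒ = -23192 cm⁻¹, with no excess pairing.
Low-spin t2g^6 e_g^1 gives -1.8Δₒ = -52182 cm⁻¹, but forming 1 extra pair costs 1P = 22405 cm⁻¹, so E(LS) = -52182 + 22405 = -29777 cm⁻¹.
Thus E(LS) − E(HS) = -6585 cm⁻¹.

-6585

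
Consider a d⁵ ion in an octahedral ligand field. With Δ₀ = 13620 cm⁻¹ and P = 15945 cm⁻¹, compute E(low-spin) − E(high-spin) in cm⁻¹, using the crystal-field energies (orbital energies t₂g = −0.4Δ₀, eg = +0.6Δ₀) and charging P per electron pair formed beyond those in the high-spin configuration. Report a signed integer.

4650

In the high-spin limit (t₂g³ eg²) the orbital term is 0.0Δ₀ = 0 cm⁻¹, with no excess pairing.
Low-spin t₂g⁵ eg⁰ gives -2.0Δ₀ = -27240 cm⁻¹, but forming 2 extra pairs costs 2P = 31890 cm⁻¹, so E(LS) = -27240 + 31890 = 4650 cm⁻¹.
The difference is 4650 − (0) = 4650 cm⁻¹, so high-spin lies lower.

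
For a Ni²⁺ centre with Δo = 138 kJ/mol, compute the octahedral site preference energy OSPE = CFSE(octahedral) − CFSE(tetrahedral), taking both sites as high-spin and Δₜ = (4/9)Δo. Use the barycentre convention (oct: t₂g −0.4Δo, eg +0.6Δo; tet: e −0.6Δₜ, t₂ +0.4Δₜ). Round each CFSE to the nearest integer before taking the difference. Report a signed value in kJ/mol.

-117

Ni is in group 10, so Ni²⁺ is d⁸ (10 − 2 = 8).
Octahedral high-spin t₂g⁶ eg²: CFSE = -1.2 × 138 = -166 kJ/mol.
Tetrahedral e⁴ t₂⁴ gives -0.8Δₜ = -0.8 × (4/9) × 138 = -49 kJ/mol.
OSPE = -166 − (-49) = -117 kJ/mol.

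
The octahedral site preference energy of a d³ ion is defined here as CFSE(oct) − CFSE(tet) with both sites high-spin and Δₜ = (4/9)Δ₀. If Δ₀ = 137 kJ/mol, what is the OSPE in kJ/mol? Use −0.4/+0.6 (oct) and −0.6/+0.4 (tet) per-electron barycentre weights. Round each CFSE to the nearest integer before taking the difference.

-115

Octahedral (high-spin): t2g^3 e_g^0, CFSE = 3(−0.4) + 0(+0.6) = -1.2Δ₀ = -1.2 × 137 = -164 kJ/mol.
In a tetrahedral site the filling is e^2 t2^1: CFSE(tet) = -0.8Δₜ = -0.8 × (4/9)(137) = -49 kJ/mol.
Subtracting, OSPE = -164 − (-49) = -115 kJ/mol.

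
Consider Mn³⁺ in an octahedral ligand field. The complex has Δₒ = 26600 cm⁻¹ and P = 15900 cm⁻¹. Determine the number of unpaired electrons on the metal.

Mn is in group 7, so Mn³⁺ is d⁴ (7 − 3 = 4).
Since Δₒ = 26600 cm⁻¹ > P = 15900 cm⁻¹, the complex adopts the low-spin configuration.
Configuration: t₂g⁴ eg⁰.
Unpaired electrons: 2.

2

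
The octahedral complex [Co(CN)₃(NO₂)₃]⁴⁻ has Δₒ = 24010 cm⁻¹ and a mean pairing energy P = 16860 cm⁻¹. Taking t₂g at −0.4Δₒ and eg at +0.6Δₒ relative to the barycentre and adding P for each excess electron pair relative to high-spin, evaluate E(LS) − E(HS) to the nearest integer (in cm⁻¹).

Ligand charges: 3×(-1) from CN⁻ and 3×(-1) from NO₂⁻ sum to -6; with overall charge -4, Co is +2.
Co is in group 9, so Co²⁺ is d⁷ (9 − 2 = 7).
In the high-spin limit (t₂g⁵ eg²) the orbital term is -0.8Δₒ = -19208 cm⁻¹, with no excess pairing.
Low-spin: t₂g⁶ eg¹, orbital CFSE = -1.8Δₒ = -43218 cm⁻¹; plus 1 excess pair × P = +16860 cm⁻¹; total -26358 cm⁻¹.
E(LS) − E(HS) = -26358 − (-19208) = -7150 cm⁻¹.

-7150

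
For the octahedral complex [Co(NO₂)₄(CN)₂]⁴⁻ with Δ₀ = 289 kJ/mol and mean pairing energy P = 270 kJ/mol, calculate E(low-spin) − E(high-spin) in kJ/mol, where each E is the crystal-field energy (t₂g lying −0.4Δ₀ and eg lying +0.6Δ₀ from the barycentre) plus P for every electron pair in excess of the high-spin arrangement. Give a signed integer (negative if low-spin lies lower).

-19

Ligand charges: 4×(-1) from NO₂⁻ and 2×(-1) from CN⁻ sum to -6; with overall charge -4, Co is +2.
Co is in group 9, so Co²⁺ is d⁷ (9 − 2 = 7).
High-spin: t₂g⁵ eg², CFSE = -0.8Δ₀ = -231 kJ/mol.
Low-spin: t₂g⁶ eg¹, orbital CFSE = -1.8Δ₀ = -520 kJ/mol; plus 1 excess pair × P = +270 kJ/mol; total -250 kJ/mol.
Thus E(LS) − E(HS) = -19 kJ/mol.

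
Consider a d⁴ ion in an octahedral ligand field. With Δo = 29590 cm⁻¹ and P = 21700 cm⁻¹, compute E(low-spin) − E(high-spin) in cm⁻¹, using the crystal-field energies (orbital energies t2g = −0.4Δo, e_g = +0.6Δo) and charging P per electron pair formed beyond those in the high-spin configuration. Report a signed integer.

High-spin: t2g^3 e_g^1, CFSE = -0.6Δo = -17754 cm⁻¹.
Low-spin t2g^4 e_g^0 gives -1.6Δo = -47344 cm⁻¹, but forming 1 extra pair costs 1P = 21700 cm⁻¹, so E(LS) = -47344 + 21700 = -25644 cm⁻¹.
Thus E(LS) − E(HS) = -7890 cm⁻¹.

-7890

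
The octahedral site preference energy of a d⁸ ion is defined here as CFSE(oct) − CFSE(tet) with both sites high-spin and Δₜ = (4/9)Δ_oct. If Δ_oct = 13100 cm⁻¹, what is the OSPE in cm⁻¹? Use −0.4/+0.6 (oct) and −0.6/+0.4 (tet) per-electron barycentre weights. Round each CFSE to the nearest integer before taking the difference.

-11062

Octahedral (high-spin): t₂g⁶ eg², CFSE = 6(−0.4) + 2(+0.6) = -1.2Δ_oct = -1.2 × 13100 = -15720 cm⁻¹.
In a tetrahedral site the filling is e⁴ t₂⁴: CFSE(tet) = -0.8Δₜ = -0.8 × (4/9)(13100) = -4658 cm⁻¹.
OSPE = -15720 − (-4658) = -11062 cm⁻¹.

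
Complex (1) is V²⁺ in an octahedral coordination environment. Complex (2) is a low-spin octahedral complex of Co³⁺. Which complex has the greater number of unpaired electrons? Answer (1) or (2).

(1)

(1): V²⁺: group 5, so d-count = 5 − 2 = 3; t₂g³ eg⁰ → 3 unpaired.
(2): Co³⁺: group 9, so d-count = 9 − 3 = 6; t₂g⁶ eg⁰ → 0 unpaired.
So (1) has more unpaired electrons.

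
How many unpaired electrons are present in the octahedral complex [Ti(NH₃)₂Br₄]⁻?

1

Ligand charges: 2×(+0) from NH₃ and 4×(-1) from Br⁻ sum to -4; with overall charge -1, Ti is +3.
Ti is in group 4, so Ti³⁺ is d¹ (4 − 3 = 1).
Configuration: t₂g¹ eg⁰, giving 1 unpaired electron.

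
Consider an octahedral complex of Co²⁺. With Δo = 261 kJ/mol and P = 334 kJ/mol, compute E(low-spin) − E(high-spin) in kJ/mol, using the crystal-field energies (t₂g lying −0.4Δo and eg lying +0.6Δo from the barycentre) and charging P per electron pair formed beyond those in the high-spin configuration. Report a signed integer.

Co²⁺: group 9, so d-count = 9 − 2 = 7.
In the high-spin limit (t₂g⁵ eg²) the orbital term is -0.8Δo = -209 kJ/mol, with no excess pairing.
Low-spin t₂g⁶ eg¹ gives -1.8Δo = -470 kJ/mol, but forming 1 extra pair costs 1P = 334 kJ/mol, so E(LS) = -470 + 334 = -136 kJ/mol.
E(LS) − E(HS) = -136 − (-209) = 73 kJ/mol.

73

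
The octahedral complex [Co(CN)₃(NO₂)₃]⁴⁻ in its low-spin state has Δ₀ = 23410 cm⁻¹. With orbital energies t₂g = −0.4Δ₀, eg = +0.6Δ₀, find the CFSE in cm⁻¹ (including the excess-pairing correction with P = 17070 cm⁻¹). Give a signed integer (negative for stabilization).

Ligand charges: 3×(-1) from CN⁻ and 3×(-1) from NO₂⁻ sum to -6; with overall charge -4, Co is +2.
Co²⁺: group 9, so d-count = 9 − 2 = 7.
Configuration: t₂g⁶ eg¹.
The orbital stabilization is -1.8Δ₀ = -1.8 × 23410 = -42138 cm⁻¹.
High-spin d⁷ would be t₂g⁵ eg² with 2 pairs; low-spin has 3, so 1 excess pair costs +1P = +17070 cm⁻¹.
Combining: -42138 + 17070 = -25068 cm⁻¹.

-25068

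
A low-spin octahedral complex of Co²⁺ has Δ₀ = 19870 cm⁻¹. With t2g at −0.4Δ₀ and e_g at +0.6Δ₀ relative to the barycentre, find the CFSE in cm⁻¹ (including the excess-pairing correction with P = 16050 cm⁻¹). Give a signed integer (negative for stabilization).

-19716

Co is in group 9, so Co²⁺ is d⁷ (9 − 2 = 7).
The d⁷ electrons fill as t2g^6 e_g^1.
CFSE(orbital) = 6×(-0.4Δ₀) + 1×(0.6Δ₀) = -1.8Δ₀; with Δ₀ = 19870 cm⁻¹ that is -35766 cm⁻¹.
Relative to high-spin t2g^5 e_g^2 (2 paired), the low-spin configuration has 1 additional pair, contributing +1 × 16050 = +16050 cm⁻¹.
Net CFSE = -35766 + 16050 = -19716 cm⁻¹.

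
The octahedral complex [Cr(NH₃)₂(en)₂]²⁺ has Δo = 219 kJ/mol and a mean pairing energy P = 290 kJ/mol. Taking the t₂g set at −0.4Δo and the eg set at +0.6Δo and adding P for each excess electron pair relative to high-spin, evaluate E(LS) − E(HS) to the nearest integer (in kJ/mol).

71

Ligand charges: 2×(+0) from NH₃ and 2×(+0) from en sum to +0; with overall charge +2, Cr is +2.
Group 6 minus oxidation state +2 gives a d⁴ configuration for Cr²⁺.
In the high-spin limit (t₂g³ eg¹) the orbital term is -0.6Δo = -131 kJ/mol, with no excess pairing.
Low-spin t₂g⁴ eg⁰ gives -1.6Δo = -350 kJ/mol, but forming 1 extra pair costs 1P = 290 kJ/mol, so E(LS) = -350 + 290 = -60 kJ/mol.
Thus E(LS) − E(HS) = 71 kJ/mol.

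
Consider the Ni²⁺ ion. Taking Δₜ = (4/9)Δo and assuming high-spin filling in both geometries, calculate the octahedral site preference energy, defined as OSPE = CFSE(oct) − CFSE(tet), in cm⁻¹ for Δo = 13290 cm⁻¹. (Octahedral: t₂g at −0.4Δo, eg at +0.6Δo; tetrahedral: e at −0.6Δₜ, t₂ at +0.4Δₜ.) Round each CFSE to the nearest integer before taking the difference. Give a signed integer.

Ni sits in group 10; removing 2 electrons leaves Ni²⁺ with 10 − 2 = 8 d electrons.
In an octahedral site d⁸ (HS) is t₂g⁶ eg², giving CFSE(oct) = -1.2Δo = -15948 cm⁻¹.
Tetrahedral: e⁴ t₂⁴, CFSE = 4(−0.6) + 4(+0.4) = -0.8Δₜ = -0.8 × (4/9) × 13290 = -4725 cm⁻¹.
OSPE = CFSE(oct) − CFSE(tet) = -15948 − (-4725) = -11223 cm⁻¹.

-11223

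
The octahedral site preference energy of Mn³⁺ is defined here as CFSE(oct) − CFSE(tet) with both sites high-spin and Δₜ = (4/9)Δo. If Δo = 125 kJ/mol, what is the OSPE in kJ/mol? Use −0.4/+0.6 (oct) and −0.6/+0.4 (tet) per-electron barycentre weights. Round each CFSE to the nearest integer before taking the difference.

-53

Mn sits in group 7; removing 3 electrons leaves Mn³⁺ with 7 − 3 = 4 d electrons.
Octahedral high-spin t₂g³ eg¹: CFSE = -0.6 × 125 = -75 kJ/mol.
In a tetrahedral site the filling is e² t₂²: CFSE(tet) = -0.4Δₜ = -0.4 × (4/9)(125) = -22 kJ/mol.
OSPE = -75 − (-22) = -53 kJ/mol.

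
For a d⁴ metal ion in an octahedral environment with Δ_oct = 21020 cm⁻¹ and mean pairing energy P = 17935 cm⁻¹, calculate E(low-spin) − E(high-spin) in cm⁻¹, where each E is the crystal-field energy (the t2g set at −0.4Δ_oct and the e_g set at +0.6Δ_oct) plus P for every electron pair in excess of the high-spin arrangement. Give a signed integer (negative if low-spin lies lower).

-3085

High-spin d⁴ fills as t2g^3 e_g^1 with CFSE 3(−0.4) + 1(+0.6) = -0.6Δ_oct = -12612 cm⁻¹.
Low-spin: t2g^4 e_g^0, orbital CFSE = -1.6Δ_oct = -33632 cm⁻¹; plus 1 excess pair × P = +17935 cm⁻¹; total -15697 cm⁻¹.
The difference is -15697 − (-12612) = -3085 cm⁻¹, so low-spin lies lower.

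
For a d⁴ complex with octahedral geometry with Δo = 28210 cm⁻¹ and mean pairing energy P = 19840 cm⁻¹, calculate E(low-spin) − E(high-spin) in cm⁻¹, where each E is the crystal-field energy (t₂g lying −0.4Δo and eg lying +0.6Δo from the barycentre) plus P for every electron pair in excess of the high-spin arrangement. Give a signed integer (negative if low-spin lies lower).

-8370

High-spin d⁴ fills as t₂g³ eg¹ with CFSE 3(−0.4) + 1(+0.6) = -0.6Δo = -16926 cm⁻¹.
For low-spin the configuration is t₂g⁴ eg⁰: orbital energy -1.6 × 28210 = -45136 cm⁻¹, and 1 additional pair relative to high-spin adds 19840 cm⁻¹, giving -25296 cm⁻¹.
Thus E(LS) − E(HS) = -8370 cm⁻¹.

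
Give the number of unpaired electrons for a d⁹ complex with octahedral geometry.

Configuration: t₂g⁶ eg³, giving 1 unpaired electron.

1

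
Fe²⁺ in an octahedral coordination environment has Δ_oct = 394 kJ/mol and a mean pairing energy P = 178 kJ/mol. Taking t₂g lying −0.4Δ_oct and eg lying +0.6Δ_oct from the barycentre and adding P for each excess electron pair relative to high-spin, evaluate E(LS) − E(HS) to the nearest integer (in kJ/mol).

-432

Group 8 minus oxidation state +2 gives a d⁶ configuration for Fe²⁺.
High-spin d⁶ fills as t₂g⁴ eg² with CFSE 4(−0.4) + 2(+0.6) = -0.4Δ_oct = -158 kJ/mol.
For low-spin the configuration is t₂g⁶ eg⁰: orbital energy -2.4 × 394 = -946 kJ/mol, and 2 additional pairs relative to high-spin add 356 kJ/mol, giving -590 kJ/mol.
The difference is -590 − (-158) = -432 kJ/mol, so low-spin lies lower.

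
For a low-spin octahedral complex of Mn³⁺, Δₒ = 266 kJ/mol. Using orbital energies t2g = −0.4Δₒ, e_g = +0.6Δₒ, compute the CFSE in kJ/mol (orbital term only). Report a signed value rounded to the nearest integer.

-426

Mn³⁺: group 7, so d-count = 7 − 3 = 4.
Electron filling gives t2g^4 e_g^0.
CFSE(orbital) = 4×(-0.4Δₒ) + 0×(0.6Δₒ) = -1.6Δₒ; with Δₒ = 266 kJ/mol that is -426 kJ/mol.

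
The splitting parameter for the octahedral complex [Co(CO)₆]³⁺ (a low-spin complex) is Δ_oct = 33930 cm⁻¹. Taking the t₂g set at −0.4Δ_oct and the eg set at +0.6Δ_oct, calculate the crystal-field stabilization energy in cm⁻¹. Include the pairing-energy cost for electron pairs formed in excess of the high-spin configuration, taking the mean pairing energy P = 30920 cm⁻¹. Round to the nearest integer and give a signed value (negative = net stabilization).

-19592

CO is neutral, so the +3 overall charge sits on Co: oxidation state +3.
Co³⁺: group 9, so d-count = 9 − 3 = 6.
Electron filling gives t₂g⁶ eg⁰.
CFSE(orbital) = 6×(-0.4Δ_oct) + 0×(0.6Δ_oct) = -2.4Δ_oct; with Δ_oct = 33930 cm⁻¹ that is -81432 cm⁻¹.
Pairing penalty: 3 pairs vs 1 in the high-spin reference → 2 extra × P = 61840 cm⁻¹.
Overall CFSE = -81432 + 61840 = -19592 cm⁻¹.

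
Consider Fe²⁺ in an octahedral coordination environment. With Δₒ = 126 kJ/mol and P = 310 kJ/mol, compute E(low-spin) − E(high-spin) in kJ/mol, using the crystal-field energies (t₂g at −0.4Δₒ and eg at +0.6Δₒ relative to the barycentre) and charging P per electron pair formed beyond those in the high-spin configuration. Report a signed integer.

368

Fe is in group 8, so Fe²⁺ is d⁶ (8 − 2 = 6).
High-spin d⁶ fills as t₂g⁴ eg² with CFSE 4(−0.4) + 2(+0.6) = -0.4Δₒ = -50 kJ/mol.
For low-spin the configuration is t₂g⁶ eg⁰: orbital energy -2.4 × 126 = -302 kJ/mol, and 2 additional pairs relative to high-spin add 620 kJ/mol, giving 318 kJ/mol.
E(LS) − E(HS) = 318 − (-50) = 368 kJ/mol.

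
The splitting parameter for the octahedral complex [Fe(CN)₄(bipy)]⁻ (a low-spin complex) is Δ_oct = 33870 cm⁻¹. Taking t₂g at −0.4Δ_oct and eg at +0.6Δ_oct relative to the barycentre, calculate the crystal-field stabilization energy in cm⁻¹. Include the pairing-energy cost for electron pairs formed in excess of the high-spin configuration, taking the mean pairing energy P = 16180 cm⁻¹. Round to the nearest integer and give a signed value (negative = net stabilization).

-35380

Ligand charges: 4×(-1) from CN⁻ and 1×(+0) from bipy sum to -4; with overall charge -1, Fe is +3.
Fe³⁺: group 8, so d-count = 8 − 3 = 5.
Electron filling gives t₂g⁵ eg⁰.
The orbital stabilization is -2.0Δ_oct = -2.0 × 33870 = -67740 cm⁻¹.
Relative to high-spin t₂g³ eg² (0 paired), the low-spin configuration has 2 additional pairs, contributing +2 × 16180 = +32360 cm⁻¹.
Overall CFSE = -67740 + 32360 = -35380 cm⁻¹.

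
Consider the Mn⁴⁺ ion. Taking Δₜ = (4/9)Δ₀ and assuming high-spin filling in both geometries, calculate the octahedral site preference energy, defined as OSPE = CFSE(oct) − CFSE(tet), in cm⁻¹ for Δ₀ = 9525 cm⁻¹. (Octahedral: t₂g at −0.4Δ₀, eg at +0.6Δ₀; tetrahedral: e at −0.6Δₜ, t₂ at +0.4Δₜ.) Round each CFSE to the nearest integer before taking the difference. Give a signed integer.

-8043

Mn sits in group 7; removing 4 electrons leaves Mn⁴⁺ with 7 − 4 = 3 d electrons.
Octahedral high-spin t2g^3 e_g^0: CFSE = -1.2 × 9525 = -11430 cm⁻¹.
In a tetrahedral site the filling is e^2 t2^1: CFSE(tet) = -0.8Δₜ = -0.8 × (4/9)(9525) = -3387 cm⁻¹.
OSPE = -11430 − (-3387) = -8043 cm⁻¹.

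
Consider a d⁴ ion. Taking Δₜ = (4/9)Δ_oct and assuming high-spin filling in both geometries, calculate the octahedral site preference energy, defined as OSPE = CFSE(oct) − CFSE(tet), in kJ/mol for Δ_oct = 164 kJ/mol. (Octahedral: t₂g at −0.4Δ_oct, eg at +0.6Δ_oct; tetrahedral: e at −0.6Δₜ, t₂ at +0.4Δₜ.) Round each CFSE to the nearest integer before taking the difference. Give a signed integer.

-69

In an octahedral site d⁴ (HS) is t₂g³ eg¹, giving CFSE(oct) = -0.6Δ_oct = -98 kJ/mol.
In a tetrahedral site the filling is e² t₂²: CFSE(tet) = -0.4Δₜ = -0.4 × (4/9)(164) = -29 kJ/mol.
Subtracting, OSPE = -98 − (-29) = -69 kJ/mol.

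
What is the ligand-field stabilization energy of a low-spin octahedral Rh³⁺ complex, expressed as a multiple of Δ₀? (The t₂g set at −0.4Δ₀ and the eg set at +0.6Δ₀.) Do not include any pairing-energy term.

Rh³⁺: group 9, so d-count = 9 − 3 = 6.
Configuration: t₂g⁶ eg⁰.
CFSE = 6(-0.4Δ₀) + 0(0.6Δ₀) = -2.4Δ₀ + 0.0Δ₀ = -2.4Δ₀.

-2.4 Δ₀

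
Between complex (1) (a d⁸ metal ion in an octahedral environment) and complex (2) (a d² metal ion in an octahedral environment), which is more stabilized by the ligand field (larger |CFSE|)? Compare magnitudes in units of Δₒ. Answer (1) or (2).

(1): t₂g⁶ eg², CFSE = -1.2Δₒ.
(2): For octahedral d² the high- and low-spin configurations coincide; t2g^2 e_g^0, CFSE = -0.8Δₒ.
So (1) has the larger |CFSE|.

(1)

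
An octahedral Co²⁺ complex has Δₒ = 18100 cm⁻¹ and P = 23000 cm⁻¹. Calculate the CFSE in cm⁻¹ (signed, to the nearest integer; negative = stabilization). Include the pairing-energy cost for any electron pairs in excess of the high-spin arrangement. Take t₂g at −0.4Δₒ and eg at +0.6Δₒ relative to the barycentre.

-14480

Group 9 minus oxidation state +2 gives a d⁷ configuration for Co²⁺.
Here Δₒ < P (18100 < 23000), so the high-spin state is favoured.
Filling d⁷ accordingly: t₂g⁵ eg².
Orbital CFSE = -0.8Δₒ = -0.8 × 18100 = -14480 cm⁻¹.
High-spin has no excess pairs, so no pairing correction applies.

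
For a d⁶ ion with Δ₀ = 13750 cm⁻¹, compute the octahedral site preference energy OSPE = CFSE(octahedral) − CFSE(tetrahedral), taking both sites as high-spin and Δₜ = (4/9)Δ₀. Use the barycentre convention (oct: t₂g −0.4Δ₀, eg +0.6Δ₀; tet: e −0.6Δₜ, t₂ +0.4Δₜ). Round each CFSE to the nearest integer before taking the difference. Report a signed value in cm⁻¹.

Octahedral (high-spin): t2g^4 e_g^2, CFSE = 4(−0.4) + 2(+0.6) = -0.4Δ₀ = -0.4 × 13750 = -5500 cm⁻¹.
In a tetrahedral site the filling is e^3 t2^3: CFSE(tet) = -0.6Δₜ = -0.6 × (4/9)(13750) = -3667 cm⁻¹.
OSPE = CFSE(oct) − CFSE(tet) = -5500 − (-3667) = -1833 cm⁻¹.

-1833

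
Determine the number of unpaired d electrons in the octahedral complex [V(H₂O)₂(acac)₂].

3

Ligand charges: 2×(+0) from H₂O and 2×(-1) from acac⁻ sum to -2; with overall charge +0, V is +2.
Group 5 minus oxidation state +2 gives a d³ configuration for V²⁺.
Configuration: t2g^3 e_g^0, giving 3 unpaired electrons.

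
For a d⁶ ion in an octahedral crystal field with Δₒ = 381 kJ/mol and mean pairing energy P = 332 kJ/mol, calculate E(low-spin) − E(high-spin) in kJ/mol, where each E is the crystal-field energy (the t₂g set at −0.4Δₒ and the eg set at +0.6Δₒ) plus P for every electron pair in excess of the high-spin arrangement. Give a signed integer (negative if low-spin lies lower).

In the high-spin limit (t₂g⁴ eg²) the orbital term is -0.4Δₒ = -152 kJ/mol, with no excess pairing.
For low-spin the configuration is t₂g⁶ eg⁰: orbital energy -2.4 × 381 = -914 kJ/mol, and 2 additional pairs relative to high-spin add 664 kJ/mol, giving -250 kJ/mol.
The difference is -250 − (-152) = -98 kJ/mol, so low-spin lies lower.

-98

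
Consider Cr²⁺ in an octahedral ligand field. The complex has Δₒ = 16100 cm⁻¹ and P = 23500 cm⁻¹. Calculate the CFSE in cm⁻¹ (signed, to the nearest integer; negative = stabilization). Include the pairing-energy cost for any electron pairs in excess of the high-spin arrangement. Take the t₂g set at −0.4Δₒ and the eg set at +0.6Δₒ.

Cr is in group 6, so Cr²⁺ is d⁴ (6 − 2 = 4).
Δₒ < P, so pairing is avoided: the ground state is high-spin.
Configuration: t₂g³ eg¹.
Orbital CFSE = -0.6Δₒ = -0.6 × 16100 = -9660 cm⁻¹.
High-spin has no excess pairs, so no pairing correction applies.

-9660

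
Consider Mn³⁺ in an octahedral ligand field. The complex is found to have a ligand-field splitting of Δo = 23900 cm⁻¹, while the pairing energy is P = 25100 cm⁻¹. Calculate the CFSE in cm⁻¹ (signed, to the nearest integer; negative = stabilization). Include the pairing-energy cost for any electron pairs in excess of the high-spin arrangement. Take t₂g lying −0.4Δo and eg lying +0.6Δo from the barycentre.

Group 7 minus oxidation state +3 gives a d⁴ configuration for Mn³⁺.
With Δo < P the complex is high-spin.
Configuration: t₂g³ eg¹.
Orbital CFSE = -0.6Δo = -0.6 × 23900 = -14340 cm⁻¹.
High-spin has no excess pairs, so no pairing correction applies.

-14340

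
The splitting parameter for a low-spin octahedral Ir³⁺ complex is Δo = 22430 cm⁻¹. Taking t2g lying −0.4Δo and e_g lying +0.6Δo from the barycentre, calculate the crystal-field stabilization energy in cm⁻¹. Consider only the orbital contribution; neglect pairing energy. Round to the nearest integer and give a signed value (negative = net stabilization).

Group 9 minus oxidation state +3 gives a d⁶ configuration for Ir³⁺.
Electron filling gives t2g^6 e_g^0.
The orbital stabilization is -2.4Δo = -2.4 × 22430 = -53832 cm⁻¹.

-53832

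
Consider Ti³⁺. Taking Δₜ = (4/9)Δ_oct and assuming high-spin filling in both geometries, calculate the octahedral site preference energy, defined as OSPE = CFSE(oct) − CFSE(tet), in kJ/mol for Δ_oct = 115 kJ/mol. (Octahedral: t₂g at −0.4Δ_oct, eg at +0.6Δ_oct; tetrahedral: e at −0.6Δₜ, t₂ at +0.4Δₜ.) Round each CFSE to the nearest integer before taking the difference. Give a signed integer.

-15

Ti sits in group 4; removing 3 electrons leaves Ti³⁺ with 4 − 3 = 1 d electrons.
Octahedral high-spin t₂g¹ eg⁰: CFSE = -0.4 × 115 = -46 kJ/mol.
Tetrahedral: e¹ t₂⁰, CFSE = 1(−0.6) + 0(+0.4) = -0.6Δₜ = -0.6 × (4/9) × 115 = -31 kJ/mol.
OSPE = -46 − (-31) = -15 kJ/mol.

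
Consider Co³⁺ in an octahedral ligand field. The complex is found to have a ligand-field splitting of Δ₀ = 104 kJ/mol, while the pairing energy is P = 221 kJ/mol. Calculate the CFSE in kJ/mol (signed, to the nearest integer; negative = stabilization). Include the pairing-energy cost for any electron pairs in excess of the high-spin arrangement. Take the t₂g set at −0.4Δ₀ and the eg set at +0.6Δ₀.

Co³⁺: group 9, so d-count = 9 − 3 = 6.
With Δ₀ < P the complex is high-spin.
Configuration: t₂g⁴ eg².
Orbital CFSE = -0.4Δ₀ = -0.4 × 104 = -42 kJ/mol.
High-spin has no excess pairs, so no pairing correction applies.

-42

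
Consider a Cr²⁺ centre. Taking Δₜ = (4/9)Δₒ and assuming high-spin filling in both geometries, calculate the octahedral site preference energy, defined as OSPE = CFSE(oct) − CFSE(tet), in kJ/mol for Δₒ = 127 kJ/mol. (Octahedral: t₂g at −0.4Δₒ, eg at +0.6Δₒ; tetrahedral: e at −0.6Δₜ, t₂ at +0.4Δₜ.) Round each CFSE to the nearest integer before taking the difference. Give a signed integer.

-53

Cr is in group 6, so Cr²⁺ is d⁴ (6 − 2 = 4).
Octahedral high-spin t₂g³ eg¹: CFSE = -0.6 × 127 = -76 kJ/mol.
In a tetrahedral site the filling is e² t₂²: CFSE(tet) = -0.4Δₜ = -0.4 × (4/9)(127) = -23 kJ/mol.
OSPE = -76 − (-23) = -53 kJ/mol.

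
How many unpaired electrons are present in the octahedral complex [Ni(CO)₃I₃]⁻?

2

Ligand charges: 3×(+0) from CO and 3×(-1) from I⁻ sum to -3; with overall charge -1, Ni is +2.
Group 10 minus oxidation state +2 gives a d⁸ configuration for Ni²⁺.
Configuration: t₂g⁶ eg², giving 2 unpaired electrons.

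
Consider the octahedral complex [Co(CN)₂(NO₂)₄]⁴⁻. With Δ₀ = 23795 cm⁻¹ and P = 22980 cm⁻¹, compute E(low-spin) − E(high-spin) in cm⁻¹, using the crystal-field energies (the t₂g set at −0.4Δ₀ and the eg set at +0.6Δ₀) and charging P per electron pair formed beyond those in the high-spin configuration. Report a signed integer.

Ligand charges: 2×(-1) from CN⁻ and 4×(-1) from NO₂⁻ sum to -6; with overall charge -4, Co is +2.
Co is in group 9, so Co²⁺ is d⁷ (9 − 2 = 7).
High-spin d⁷ fills as t₂g⁵ eg² with CFSE 5(−0.4) + 2(+0.6) = -0.8Δ₀ = -19036 cm⁻¹.
Low-spin: t₂g⁶ eg¹, orbital CFSE = -1.8Δ₀ = -42831 cm⁻¹; plus 1 excess pair × P = +22980 cm⁻¹; total -19851 cm⁻¹.
Thus E(LS) − E(HS) = -815 cm⁻¹.

-815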